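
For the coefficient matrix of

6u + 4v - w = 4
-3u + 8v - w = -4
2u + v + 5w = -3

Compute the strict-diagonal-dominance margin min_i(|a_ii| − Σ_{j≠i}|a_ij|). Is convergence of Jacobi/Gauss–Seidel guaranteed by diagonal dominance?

row 1: |6| − (4+1) = 1
row 2: |8| − (3+1) = 4
row 3: |5| − (2+1) = 2
minimum over rows = 1 → strictly diagonally dominant (convergence guaranteed)

1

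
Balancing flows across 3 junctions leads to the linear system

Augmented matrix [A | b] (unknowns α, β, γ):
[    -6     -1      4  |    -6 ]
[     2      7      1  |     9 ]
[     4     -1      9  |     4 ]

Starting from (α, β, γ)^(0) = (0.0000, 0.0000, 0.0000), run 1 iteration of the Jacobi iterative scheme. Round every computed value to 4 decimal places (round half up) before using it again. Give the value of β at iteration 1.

1.2857

Iteration 1:
  α = (-6 - (-1)·0.0000 - (4)·0.0000) / (-6) = 1.0000
  β = (9 - (2)·0.0000 - (1)·0.0000) / (7) = 1.2857
  γ = (4 - (4)·0.0000 - (-1)·0.0000) / (9) = 0.4444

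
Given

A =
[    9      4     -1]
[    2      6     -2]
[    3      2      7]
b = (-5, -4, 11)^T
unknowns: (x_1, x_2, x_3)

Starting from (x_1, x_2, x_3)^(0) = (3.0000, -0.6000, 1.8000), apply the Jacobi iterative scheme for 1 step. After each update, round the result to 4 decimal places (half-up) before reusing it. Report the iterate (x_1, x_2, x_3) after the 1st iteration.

(-0.0889, -1.0667, 0.4571)

Iteration 1:
  x_1 = (-5 - (4)·-0.6000 - (-1)·1.8000) / (9) = -0.0889
  x_2 = (-4 - (2)·3.0000 - (-2)·1.8000) / (6) = -1.0667
  x_3 = (11 - (3)·3.0000 - (2)·-0.6000) / (7) = 0.4571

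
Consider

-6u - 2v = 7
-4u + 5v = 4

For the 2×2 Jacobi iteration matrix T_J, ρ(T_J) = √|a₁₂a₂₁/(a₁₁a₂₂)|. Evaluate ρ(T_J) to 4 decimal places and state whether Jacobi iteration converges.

a₁₂a₂₁/(a₁₁a₂₂) = (-2)·(-4) / ((-6)·(5)) = -0.266667
ρ = √|-0.266667| = √0.266667 = 0.5164
ρ < 1, so Jacobi converges

0.5164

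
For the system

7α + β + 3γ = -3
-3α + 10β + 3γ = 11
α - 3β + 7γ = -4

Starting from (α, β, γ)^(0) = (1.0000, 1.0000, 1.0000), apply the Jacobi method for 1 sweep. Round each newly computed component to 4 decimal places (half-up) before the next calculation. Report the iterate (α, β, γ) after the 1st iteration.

(-1.0000, 1.1000, -0.2857)

Iteration 1:
  α = (-3 - (1)·1.0000 - (3)·1.0000) / (7) = -1.0000
  β = (11 - (-3)·1.0000 - (3)·1.0000) / (10) = 1.1000
  γ = (-4 - (1)·1.0000 - (-3)·1.0000) / (7) = -0.2857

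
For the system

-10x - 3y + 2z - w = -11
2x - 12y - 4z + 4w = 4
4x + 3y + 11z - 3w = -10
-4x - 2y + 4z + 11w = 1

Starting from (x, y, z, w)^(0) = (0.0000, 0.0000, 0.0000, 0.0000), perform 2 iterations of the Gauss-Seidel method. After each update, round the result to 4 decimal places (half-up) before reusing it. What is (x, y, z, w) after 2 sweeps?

(0.7989, 0.5308, -1.0921, 0.8751)

Iteration 1:
  x = (-11 - (-3)·0.0000 - (2)·0.0000 - (-1)·0.0000) / (-10) = 1.1000
  y = (4 - (2)·1.1000 - (-4)·0.0000 - (4)·0.0000) / (-12) = -0.1500
  z = (-10 - (4)·1.1000 - (3)·-0.1500 - (-3)·0.0000) / (11) = -1.2682
  w = (1 - (-4)·1.1000 - (-2)·-0.1500 - (4)·-1.2682) / (11) = 0.9248
Iteration 2:
  x = (-11 - (-3)·-0.1500 - (2)·-1.2682 - (-1)·0.9248) / (-10) = 0.7989
  y = (4 - (2)·0.7989 - (-4)·-1.2682 - (4)·0.9248) / (-12) = 0.5308
  z = (-10 - (4)·0.7989 - (3)·0.5308 - (-3)·0.9248) / (11) = -1.0921
  w = (1 - (-4)·0.7989 - (-2)·0.5308 - (4)·-1.0921) / (11) = 0.8751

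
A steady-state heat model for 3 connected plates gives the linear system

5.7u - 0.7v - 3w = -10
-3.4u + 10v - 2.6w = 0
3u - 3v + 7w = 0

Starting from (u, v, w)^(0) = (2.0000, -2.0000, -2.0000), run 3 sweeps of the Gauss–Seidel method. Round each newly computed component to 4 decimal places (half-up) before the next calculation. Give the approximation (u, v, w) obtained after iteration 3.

Iteration 1:
  u = (-10 - (-0.7)·-2.0000 - (-3)·-2.0000) / (5.7) = -3.0526
  v = (0 - (-3.4)·-3.0526 - (-2.6)·-2.0000) / (10) = -1.5579
  w = (0 - (3)·-3.0526 - (-3)·-1.5579) / (7) = 0.6406
Iteration 2:
  u = (-10 - (-0.7)·-1.5579 - (-3)·0.6406) / (5.7) = -1.6085
  v = (0 - (-3.4)·-1.6085 - (-2.6)·0.6406) / (10) = -0.3803
  w = (0 - (3)·-1.6085 - (-3)·-0.3803) / (7) = 0.5264
Iteration 3:
  u = (-10 - (-0.7)·-0.3803 - (-3)·0.5264) / (5.7) = -1.5240
  v = (0 - (-3.4)·-1.5240 - (-2.6)·0.5264) / (10) = -0.3813
  w = (0 - (3)·-1.5240 - (-3)·-0.3813) / (7) = 0.4897

(-1.5240, -0.3813, 0.4897)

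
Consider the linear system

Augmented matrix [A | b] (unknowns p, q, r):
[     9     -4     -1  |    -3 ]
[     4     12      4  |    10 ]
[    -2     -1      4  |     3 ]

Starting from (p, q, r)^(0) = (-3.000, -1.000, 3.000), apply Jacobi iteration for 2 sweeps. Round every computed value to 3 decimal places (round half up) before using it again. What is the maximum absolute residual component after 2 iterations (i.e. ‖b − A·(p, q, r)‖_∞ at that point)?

8.428

Iteration 1:
  p = (-3 - (-4)·-1.000 - (-1)·3.000) / (9) = -0.444
  q = (10 - (4)·-3.000 - (4)·3.000) / (12) = 0.833
  r = (3 - (-2)·-3.000 - (-1)·-1.000) / (4) = -1.000
Iteration 2:
  p = (-3 - (-4)·0.833 - (-1)·-1.000) / (9) = -0.074
  q = (10 - (4)·-0.444 - (4)·-1.000) / (12) = 1.315
  r = (3 - (-2)·-0.444 - (-1)·0.833) / (4) = 0.736
Residual b − A·x = (3.662, -8.428, 1.223); ∞-norm = 8.428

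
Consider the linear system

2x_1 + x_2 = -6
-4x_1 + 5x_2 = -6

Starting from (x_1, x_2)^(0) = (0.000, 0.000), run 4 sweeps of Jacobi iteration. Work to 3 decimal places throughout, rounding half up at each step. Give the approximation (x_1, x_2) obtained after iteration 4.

Iteration 1:
  x_1 = (-6 - (1)·0.000) / (2) = -3.000
  x_2 = (-6 - (-4)·0.000) / (5) = -1.200
Iteration 2:
  x_1 = (-6 - (1)·-1.200) / (2) = -2.400
  x_2 = (-6 - (-4)·-3.000) / (5) = -3.600
Iteration 3:
  x_1 = (-6 - (1)·-3.600) / (2) = -1.200
  x_2 = (-6 - (-4)·-2.400) / (5) = -3.120
Iteration 4:
  x_1 = (-6 - (1)·-3.120) / (2) = -1.440
  x_2 = (-6 - (-4)·-1.200) / (5) = -2.160

(-1.440, -2.160)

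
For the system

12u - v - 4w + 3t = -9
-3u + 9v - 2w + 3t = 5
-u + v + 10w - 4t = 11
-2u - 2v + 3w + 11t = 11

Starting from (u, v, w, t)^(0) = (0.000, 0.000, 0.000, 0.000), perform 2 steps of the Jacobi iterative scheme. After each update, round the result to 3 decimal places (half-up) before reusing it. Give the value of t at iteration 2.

0.665

Iteration 1:
  u = (-9 - (-1)·0.000 - (-4)·0.000 - (3)·0.000) / (12) = -0.750
  v = (5 - (-3)·0.000 - (-2)·0.000 - (3)·0.000) / (9) = 0.556
  w = (11 - (-1)·0.000 - (1)·0.000 - (-4)·0.000) / (10) = 1.100
  t = (11 - (-2)·0.000 - (-2)·0.000 - (3)·0.000) / (11) = 1.000
Iteration 2:
  u = (-9 - (-1)·0.556 - (-4)·1.100 - (3)·1.000) / (12) = -0.587
  v = (5 - (-3)·-0.750 - (-2)·1.100 - (3)·1.000) / (9) = 0.217
  w = (11 - (-1)·-0.750 - (1)·0.556 - (-4)·1.000) / (10) = 1.369
  t = (11 - (-2)·-0.750 - (-2)·0.556 - (3)·1.100) / (11) = 0.665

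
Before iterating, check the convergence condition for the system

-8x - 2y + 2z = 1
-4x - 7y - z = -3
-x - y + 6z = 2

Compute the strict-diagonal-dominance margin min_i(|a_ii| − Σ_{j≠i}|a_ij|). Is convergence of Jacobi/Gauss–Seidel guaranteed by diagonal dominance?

row 1: |-8| − (2+2) = 4
row 2: |-7| − (4+1) = 2
row 3: |6| − (1+1) = 4
minimum over rows = 2 → strictly diagonally dominant (convergence guaranteed)

2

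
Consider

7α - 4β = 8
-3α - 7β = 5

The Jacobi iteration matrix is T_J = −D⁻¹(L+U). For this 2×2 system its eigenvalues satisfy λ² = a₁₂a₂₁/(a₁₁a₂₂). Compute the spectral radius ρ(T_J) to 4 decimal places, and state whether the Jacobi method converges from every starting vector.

a₁₂a₂₁/(a₁₁a₂₂) = (-4)·(-3) / ((7)·(-7)) = -0.244898
ρ = √|-0.244898| = √0.244898 = 0.4949
ρ < 1, so Jacobi converges

0.4949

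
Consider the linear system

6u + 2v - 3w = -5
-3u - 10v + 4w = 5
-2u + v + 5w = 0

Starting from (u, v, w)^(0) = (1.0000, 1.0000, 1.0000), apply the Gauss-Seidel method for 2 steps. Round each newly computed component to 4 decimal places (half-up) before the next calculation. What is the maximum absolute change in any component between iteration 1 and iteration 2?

Iteration 1:
  u = (-5 - (2)·1.0000 - (-3)·1.0000) / (6) = -0.6667
  v = (5 - (-3)·-0.6667 - (4)·1.0000) / (-10) = 0.1000
  w = (0 - (-2)·-0.6667 - (1)·0.1000) / (5) = -0.2867
Iteration 2:
  u = (-5 - (2)·0.1000 - (-3)·-0.2867) / (6) = -1.0100
  v = (5 - (-3)·-1.0100 - (4)·-0.2867) / (-10) = -0.3117
  w = (0 - (-2)·-1.0100 - (1)·-0.3117) / (5) = -0.3417
Change: (-0.3433, -0.4117, -0.0550) → max |·| = 0.4117

0.4117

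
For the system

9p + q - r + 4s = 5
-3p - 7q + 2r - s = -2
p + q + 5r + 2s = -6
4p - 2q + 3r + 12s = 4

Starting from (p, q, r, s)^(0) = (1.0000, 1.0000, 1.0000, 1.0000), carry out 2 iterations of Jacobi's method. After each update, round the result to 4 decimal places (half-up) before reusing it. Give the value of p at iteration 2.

Iteration 1:
  p = (5 - (1)·1.0000 - (-1)·1.0000 - (4)·1.0000) / (9) = 0.1111
  q = (-2 - (-3)·1.0000 - (2)·1.0000 - (-1)·1.0000) / (-7) = 0.0000
  r = (-6 - (1)·1.0000 - (1)·1.0000 - (2)·1.0000) / (5) = -2.0000
  s = (4 - (4)·1.0000 - (-2)·1.0000 - (3)·1.0000) / (12) = -0.0833
Iteration 2:
  p = (5 - (1)·0.0000 - (-1)·-2.0000 - (4)·-0.0833) / (9) = 0.3704
  q = (-2 - (-3)·0.1111 - (2)·-2.0000 - (-1)·-0.0833) / (-7) = -0.3214
  r = (-6 - (1)·0.1111 - (1)·0.0000 - (2)·-0.0833) / (5) = -1.1889
  s = (4 - (4)·0.1111 - (-2)·0.0000 - (3)·-2.0000) / (12) = 0.7963

0.3704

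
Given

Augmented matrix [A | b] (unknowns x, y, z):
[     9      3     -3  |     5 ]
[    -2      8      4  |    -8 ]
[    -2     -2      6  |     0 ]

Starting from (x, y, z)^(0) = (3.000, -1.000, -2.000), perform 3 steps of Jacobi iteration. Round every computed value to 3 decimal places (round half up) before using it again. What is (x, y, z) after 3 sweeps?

(1.090, -1.030, -0.250)

Iteration 1:
  x = (5 - (3)·-1.000 - (-3)·-2.000) / (9) = 0.222
  y = (-8 - (-2)·3.000 - (4)·-2.000) / (8) = 0.750
  z = (0 - (-2)·3.000 - (-2)·-1.000) / (6) = 0.667
Iteration 2:
  x = (5 - (3)·0.750 - (-3)·0.667) / (9) = 0.528
  y = (-8 - (-2)·0.222 - (4)·0.667) / (8) = -1.278
  z = (0 - (-2)·0.222 - (-2)·0.750) / (6) = 0.324
Iteration 3:
  x = (5 - (3)·-1.278 - (-3)·0.324) / (9) = 1.090
  y = (-8 - (-2)·0.528 - (4)·0.324) / (8) = -1.030
  z = (0 - (-2)·0.528 - (-2)·-1.278) / (6) = -0.250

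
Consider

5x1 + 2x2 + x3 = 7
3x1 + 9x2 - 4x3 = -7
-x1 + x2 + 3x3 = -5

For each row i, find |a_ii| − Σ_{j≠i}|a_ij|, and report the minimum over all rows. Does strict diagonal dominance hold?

row 1: |5| − (2+1) = 2
row 2: |9| − (3+4) = 2
row 3: |3| − (1+1) = 1
minimum over rows = 1 → strictly diagonally dominant (convergence guaranteed)

1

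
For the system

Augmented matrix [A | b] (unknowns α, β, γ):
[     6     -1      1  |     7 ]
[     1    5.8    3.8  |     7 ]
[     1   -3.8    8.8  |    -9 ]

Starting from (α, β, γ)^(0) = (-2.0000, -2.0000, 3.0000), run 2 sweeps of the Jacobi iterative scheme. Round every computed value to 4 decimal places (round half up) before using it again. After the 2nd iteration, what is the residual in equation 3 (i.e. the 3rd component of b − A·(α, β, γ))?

Iteration 1:
  α = (7 - (-1)·-2.0000 - (1)·3.0000) / (6) = 0.3333
  β = (7 - (1)·-2.0000 - (3.8)·3.0000) / (5.8) = -0.4138
  γ = (-9 - (1)·-2.0000 - (-3.8)·-2.0000) / (8.8) = -1.6591
Iteration 2:
  α = (7 - (-1)·-0.4138 - (1)·-1.6591) / (6) = 1.3742
  β = (7 - (1)·0.3333 - (3.8)·-1.6591) / (5.8) = 2.2364
  γ = (-9 - (1)·0.3333 - (-3.8)·-0.4138) / (8.8) = -1.2393
Residual b − A·x = (2.2305, -2.6360, 9.0300)

9.0300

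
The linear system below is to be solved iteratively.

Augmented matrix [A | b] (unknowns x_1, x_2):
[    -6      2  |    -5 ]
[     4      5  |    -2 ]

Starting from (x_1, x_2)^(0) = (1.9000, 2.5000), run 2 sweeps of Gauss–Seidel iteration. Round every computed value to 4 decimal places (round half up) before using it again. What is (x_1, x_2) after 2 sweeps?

(0.2555, -0.6044)

Iteration 1:
  x_1 = (-5 - (2)·2.5000) / (-6) = 1.6667
  x_2 = (-2 - (4)·1.6667) / (5) = -1.7334
Iteration 2:
  x_1 = (-5 - (2)·-1.7334) / (-6) = 0.2555
  x_2 = (-2 - (4)·0.2555) / (5) = -0.6044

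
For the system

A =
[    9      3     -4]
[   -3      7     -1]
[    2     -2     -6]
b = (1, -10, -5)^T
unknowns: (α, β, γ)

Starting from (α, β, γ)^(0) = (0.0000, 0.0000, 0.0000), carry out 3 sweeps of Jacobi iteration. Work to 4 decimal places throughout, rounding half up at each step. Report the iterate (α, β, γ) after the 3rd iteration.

(1.1302, -0.8258, 1.5732)

Iteration 1:
  α = (1 - (3)·0.0000 - (-4)·0.0000) / (9) = 0.1111
  β = (-10 - (-3)·0.0000 - (-1)·0.0000) / (7) = -1.4286
  γ = (-5 - (2)·0.0000 - (-2)·0.0000) / (-6) = 0.8333
Iteration 2:
  α = (1 - (3)·-1.4286 - (-4)·0.8333) / (9) = 0.9577
  β = (-10 - (-3)·0.1111 - (-1)·0.8333) / (7) = -1.2619
  γ = (-5 - (2)·0.1111 - (-2)·-1.4286) / (-6) = 1.3466
Iteration 3:
  α = (1 - (3)·-1.2619 - (-4)·1.3466) / (9) = 1.1302
  β = (-10 - (-3)·0.9577 - (-1)·1.3466) / (7) = -0.8258
  γ = (-5 - (2)·0.9577 - (-2)·-1.2619) / (-6) = 1.5732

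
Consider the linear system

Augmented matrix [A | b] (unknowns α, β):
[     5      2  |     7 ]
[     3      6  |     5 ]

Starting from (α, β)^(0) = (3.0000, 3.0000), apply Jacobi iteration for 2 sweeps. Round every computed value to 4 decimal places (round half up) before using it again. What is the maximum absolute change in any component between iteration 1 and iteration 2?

Iteration 1:
  α = (7 - (2)·3.0000) / (5) = 0.2000
  β = (5 - (3)·3.0000) / (6) = -0.6667
Iteration 2:
  α = (7 - (2)·-0.6667) / (5) = 1.6667
  β = (5 - (3)·0.2000) / (6) = 0.7333
Change: (1.4667, 1.4000) → max |·| = 1.4667

1.4667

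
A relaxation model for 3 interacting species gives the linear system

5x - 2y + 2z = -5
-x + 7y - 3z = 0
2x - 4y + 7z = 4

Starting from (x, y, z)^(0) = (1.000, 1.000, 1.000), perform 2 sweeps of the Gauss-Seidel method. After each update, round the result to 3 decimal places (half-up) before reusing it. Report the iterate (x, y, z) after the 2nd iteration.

(-1.294, 0.253, 1.086)

Iteration 1:
  x = (-5 - (-2)·1.000 - (2)·1.000) / (5) = -1.000
  y = (0 - (-1)·-1.000 - (-3)·1.000) / (7) = 0.286
  z = (4 - (2)·-1.000 - (-4)·0.286) / (7) = 1.021
Iteration 2:
  x = (-5 - (-2)·0.286 - (2)·1.021) / (5) = -1.294
  y = (0 - (-1)·-1.294 - (-3)·1.021) / (7) = 0.253
  z = (4 - (2)·-1.294 - (-4)·0.253) / (7) = 1.086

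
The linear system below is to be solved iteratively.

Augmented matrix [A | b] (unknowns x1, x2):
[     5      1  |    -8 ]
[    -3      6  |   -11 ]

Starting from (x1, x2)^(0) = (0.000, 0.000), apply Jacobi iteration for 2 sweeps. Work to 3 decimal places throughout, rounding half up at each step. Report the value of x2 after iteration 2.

Iteration 1:
  x1 = (-8 - (1)·0.000) / (5) = -1.600
  x2 = (-11 - (-3)·0.000) / (6) = -1.833
Iteration 2:
  x1 = (-8 - (1)·-1.833) / (5) = -1.233
  x2 = (-11 - (-3)·-1.600) / (6) = -2.633

-2.633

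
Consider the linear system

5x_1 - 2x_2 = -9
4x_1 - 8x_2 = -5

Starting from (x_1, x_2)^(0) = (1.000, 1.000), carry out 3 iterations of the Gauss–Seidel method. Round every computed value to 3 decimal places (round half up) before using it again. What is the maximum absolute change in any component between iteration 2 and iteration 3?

0.086

Iteration 1:
  x_1 = (-9 - (-2)·1.000) / (5) = -1.400
  x_2 = (-5 - (4)·-1.400) / (-8) = -0.075
Iteration 2:
  x_1 = (-9 - (-2)·-0.075) / (5) = -1.830
  x_2 = (-5 - (4)·-1.830) / (-8) = -0.290
Iteration 3:
  x_1 = (-9 - (-2)·-0.290) / (5) = -1.916
  x_2 = (-5 - (4)·-1.916) / (-8) = -0.333
Change: (-0.086, -0.043) → max |·| = 0.086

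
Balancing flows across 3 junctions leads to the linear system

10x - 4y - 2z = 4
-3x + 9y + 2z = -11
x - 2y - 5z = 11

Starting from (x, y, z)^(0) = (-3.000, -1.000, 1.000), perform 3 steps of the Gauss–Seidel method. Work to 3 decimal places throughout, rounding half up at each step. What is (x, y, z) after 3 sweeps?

Iteration 1:
  x = (4 - (-4)·-1.000 - (-2)·1.000) / (10) = 0.200
  y = (-11 - (-3)·0.200 - (2)·1.000) / (9) = -1.378
  z = (11 - (1)·0.200 - (-2)·-1.378) / (-5) = -1.609
Iteration 2:
  x = (4 - (-4)·-1.378 - (-2)·-1.609) / (10) = -0.473
  y = (-11 - (-3)·-0.473 - (2)·-1.609) / (9) = -1.022
  z = (11 - (1)·-0.473 - (-2)·-1.022) / (-5) = -1.886
Iteration 3:
  x = (4 - (-4)·-1.022 - (-2)·-1.886) / (10) = -0.386
  y = (-11 - (-3)·-0.386 - (2)·-1.886) / (9) = -0.932
  z = (11 - (1)·-0.386 - (-2)·-0.932) / (-5) = -1.904

(-0.386, -0.932, -1.904)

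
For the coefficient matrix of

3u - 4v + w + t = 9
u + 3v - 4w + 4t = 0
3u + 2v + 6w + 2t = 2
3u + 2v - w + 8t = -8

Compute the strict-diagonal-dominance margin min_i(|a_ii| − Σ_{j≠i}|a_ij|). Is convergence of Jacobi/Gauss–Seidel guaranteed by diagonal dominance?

-6

row 1: |3| − (4+1+1) = -3
row 2: |3| − (1+4+4) = -6
row 3: |6| − (3+2+2) = -1
row 4: |8| − (3+2+1) = 2
minimum over rows = -6 → not strictly diagonally dominant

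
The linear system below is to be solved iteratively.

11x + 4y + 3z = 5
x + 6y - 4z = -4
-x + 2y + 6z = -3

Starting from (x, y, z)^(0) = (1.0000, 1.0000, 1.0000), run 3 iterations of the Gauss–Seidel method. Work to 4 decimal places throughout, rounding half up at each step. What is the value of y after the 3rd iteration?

-0.8294

Iteration 1:
  x = (5 - (4)·1.0000 - (3)·1.0000) / (11) = -0.1818
  y = (-4 - (1)·-0.1818 - (-4)·1.0000) / (6) = 0.0303
  z = (-3 - (-1)·-0.1818 - (2)·0.0303) / (6) = -0.5404
Iteration 2:
  x = (5 - (4)·0.0303 - (3)·-0.5404) / (11) = 0.5909
  y = (-4 - (1)·0.5909 - (-4)·-0.5404) / (6) = -1.1254
  z = (-3 - (-1)·0.5909 - (2)·-1.1254) / (6) = -0.0264
Iteration 3:
  x = (5 - (4)·-1.1254 - (3)·-0.0264) / (11) = 0.8710
  y = (-4 - (1)·0.8710 - (-4)·-0.0264) / (6) = -0.8294
  z = (-3 - (-1)·0.8710 - (2)·-0.8294) / (6) = -0.0784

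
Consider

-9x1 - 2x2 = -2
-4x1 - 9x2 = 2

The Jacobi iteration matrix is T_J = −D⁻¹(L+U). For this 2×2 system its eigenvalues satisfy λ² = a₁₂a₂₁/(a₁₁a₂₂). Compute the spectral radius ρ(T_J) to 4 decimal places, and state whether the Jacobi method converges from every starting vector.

a₁₂a₂₁/(a₁₁a₂₂) = (-2)·(-4) / ((-9)·(-9)) = 0.098765
ρ = √|0.098765| = √0.098765 = 0.3143
ρ < 1, so Jacobi converges

0.3143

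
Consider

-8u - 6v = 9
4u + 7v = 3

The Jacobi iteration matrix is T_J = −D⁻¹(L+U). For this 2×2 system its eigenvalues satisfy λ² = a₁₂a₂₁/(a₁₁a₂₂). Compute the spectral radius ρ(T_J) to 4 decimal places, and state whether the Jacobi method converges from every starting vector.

a₁₂a₂₁/(a₁₁a₂₂) = (-6)·(4) / ((-8)·(7)) = 0.428571
ρ = √|0.428571| = √0.428571 = 0.6547
ρ < 1, so Jacobi converges

0.6547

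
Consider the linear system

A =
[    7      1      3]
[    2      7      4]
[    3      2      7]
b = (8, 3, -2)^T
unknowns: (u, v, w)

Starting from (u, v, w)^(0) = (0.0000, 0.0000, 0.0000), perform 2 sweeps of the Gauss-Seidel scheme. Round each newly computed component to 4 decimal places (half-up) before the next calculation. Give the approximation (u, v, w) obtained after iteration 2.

(1.4732, 0.4675, -1.0507)

Iteration 1:
  u = (8 - (1)·0.0000 - (3)·0.0000) / (7) = 1.1429
  v = (3 - (2)·1.1429 - (4)·0.0000) / (7) = 0.1020
  w = (-2 - (3)·1.1429 - (2)·0.1020) / (7) = -0.8047
Iteration 2:
  u = (8 - (1)·0.1020 - (3)·-0.8047) / (7) = 1.4732
  v = (3 - (2)·1.4732 - (4)·-0.8047) / (7) = 0.4675
  w = (-2 - (3)·1.4732 - (2)·0.4675) / (7) = -1.0507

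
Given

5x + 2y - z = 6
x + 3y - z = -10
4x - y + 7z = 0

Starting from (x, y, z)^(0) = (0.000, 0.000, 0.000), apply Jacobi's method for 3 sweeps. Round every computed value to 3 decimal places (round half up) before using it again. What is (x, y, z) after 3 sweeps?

(2.461, -4.565, -1.981)

Iteration 1:
  x = (6 - (2)·0.000 - (-1)·0.000) / (5) = 1.200
  y = (-10 - (1)·0.000 - (-1)·0.000) / (3) = -3.333
  z = (0 - (4)·0.000 - (-1)·0.000) / (7) = 0.000
Iteration 2:
  x = (6 - (2)·-3.333 - (-1)·0.000) / (5) = 2.533
  y = (-10 - (1)·1.200 - (-1)·0.000) / (3) = -3.733
  z = (0 - (4)·1.200 - (-1)·-3.333) / (7) = -1.162
Iteration 3:
  x = (6 - (2)·-3.733 - (-1)·-1.162) / (5) = 2.461
  y = (-10 - (1)·2.533 - (-1)·-1.162) / (3) = -4.565
  z = (0 - (4)·2.533 - (-1)·-3.733) / (7) = -1.981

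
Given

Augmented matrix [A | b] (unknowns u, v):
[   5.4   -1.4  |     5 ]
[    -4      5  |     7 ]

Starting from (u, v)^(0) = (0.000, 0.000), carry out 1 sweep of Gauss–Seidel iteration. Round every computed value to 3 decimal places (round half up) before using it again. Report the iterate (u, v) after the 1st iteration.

Iteration 1:
  u = (5 - (-1.4)·0.000) / (5.4) = 0.926
  v = (7 - (-4)·0.926) / (5) = 2.141

(0.926, 2.141)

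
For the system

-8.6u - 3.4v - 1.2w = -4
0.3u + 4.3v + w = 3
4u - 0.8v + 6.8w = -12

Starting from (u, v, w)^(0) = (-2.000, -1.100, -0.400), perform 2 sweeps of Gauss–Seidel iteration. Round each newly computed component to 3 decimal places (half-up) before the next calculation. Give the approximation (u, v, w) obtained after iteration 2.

Iteration 1:
  u = (-4 - (-3.4)·-1.100 - (-1.2)·-0.400) / (-8.6) = 0.956
  v = (3 - (0.3)·0.956 - (1)·-0.400) / (4.3) = 0.724
  w = (-12 - (4)·0.956 - (-0.8)·0.724) / (6.8) = -2.242
Iteration 2:
  u = (-4 - (-3.4)·0.724 - (-1.2)·-2.242) / (-8.6) = 0.492
  v = (3 - (0.3)·0.492 - (1)·-2.242) / (4.3) = 1.185
  w = (-12 - (4)·0.492 - (-0.8)·1.185) / (6.8) = -1.915

(0.492, 1.185, -1.915)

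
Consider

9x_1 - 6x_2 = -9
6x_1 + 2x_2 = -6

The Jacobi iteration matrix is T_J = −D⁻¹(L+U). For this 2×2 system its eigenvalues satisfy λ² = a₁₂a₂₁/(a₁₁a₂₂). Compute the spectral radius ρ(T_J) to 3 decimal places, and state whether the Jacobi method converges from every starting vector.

1.414

a₁₂a₂₁/(a₁₁a₂₂) = (-6)·(6) / ((9)·(2)) = -2.000000
ρ = √|-2.000000| = √2.000000 = 1.414
ρ > 1, so Jacobi diverges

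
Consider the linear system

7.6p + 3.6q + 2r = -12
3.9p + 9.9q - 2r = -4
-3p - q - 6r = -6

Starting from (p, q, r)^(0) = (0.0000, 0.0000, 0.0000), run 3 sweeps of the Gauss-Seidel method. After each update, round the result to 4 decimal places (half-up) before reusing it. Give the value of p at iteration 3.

Iteration 1:
  p = (-12 - (3.6)·0.0000 - (2)·0.0000) / (7.6) = -1.5789
  q = (-4 - (3.9)·-1.5789 - (-2)·0.0000) / (9.9) = 0.2180
  r = (-6 - (-3)·-1.5789 - (-1)·0.2180) / (-6) = 1.7531
Iteration 2:
  p = (-12 - (3.6)·0.2180 - (2)·1.7531) / (7.6) = -2.1436
  q = (-4 - (3.9)·-2.1436 - (-2)·1.7531) / (9.9) = 0.7946
  r = (-6 - (-3)·-2.1436 - (-1)·0.7946) / (-6) = 1.9394
Iteration 3:
  p = (-12 - (3.6)·0.7946 - (2)·1.9394) / (7.6) = -2.4657
  q = (-4 - (3.9)·-2.4657 - (-2)·1.9394) / (9.9) = 0.9591
  r = (-6 - (-3)·-2.4657 - (-1)·0.9591) / (-6) = 2.0730

-2.4657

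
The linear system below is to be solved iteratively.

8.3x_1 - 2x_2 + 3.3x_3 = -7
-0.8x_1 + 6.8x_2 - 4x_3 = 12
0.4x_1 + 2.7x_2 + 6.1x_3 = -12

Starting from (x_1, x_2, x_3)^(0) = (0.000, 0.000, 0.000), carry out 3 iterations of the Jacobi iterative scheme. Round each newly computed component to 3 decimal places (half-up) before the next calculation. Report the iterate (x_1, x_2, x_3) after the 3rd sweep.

Iteration 1:
  x_1 = (-7 - (-2)·0.000 - (3.3)·0.000) / (8.3) = -0.843
  x_2 = (12 - (-0.8)·0.000 - (-4)·0.000) / (6.8) = 1.765
  x_3 = (-12 - (0.4)·0.000 - (2.7)·0.000) / (6.1) = -1.967
Iteration 2:
  x_1 = (-7 - (-2)·1.765 - (3.3)·-1.967) / (8.3) = 0.364
  x_2 = (12 - (-0.8)·-0.843 - (-4)·-1.967) / (6.8) = 0.508
  x_3 = (-12 - (0.4)·-0.843 - (2.7)·1.765) / (6.1) = -2.693
Iteration 3:
  x_1 = (-7 - (-2)·0.508 - (3.3)·-2.693) / (8.3) = 0.350
  x_2 = (12 - (-0.8)·0.364 - (-4)·-2.693) / (6.8) = 0.223
  x_3 = (-12 - (0.4)·0.364 - (2.7)·0.508) / (6.1) = -2.216

(0.350, 0.223, -2.216)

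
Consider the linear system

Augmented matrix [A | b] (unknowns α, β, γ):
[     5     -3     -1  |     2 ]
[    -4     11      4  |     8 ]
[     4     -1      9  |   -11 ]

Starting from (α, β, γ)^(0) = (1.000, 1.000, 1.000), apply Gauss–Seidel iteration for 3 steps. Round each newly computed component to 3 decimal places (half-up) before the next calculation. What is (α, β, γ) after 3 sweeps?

(1.060, 1.584, -1.517)

Iteration 1:
  α = (2 - (-3)·1.000 - (-1)·1.000) / (5) = 1.200
  β = (8 - (-4)·1.200 - (4)·1.000) / (11) = 0.800
  γ = (-11 - (4)·1.200 - (-1)·0.800) / (9) = -1.667
Iteration 2:
  α = (2 - (-3)·0.800 - (-1)·-1.667) / (5) = 0.547
  β = (8 - (-4)·0.547 - (4)·-1.667) / (11) = 1.532
  γ = (-11 - (4)·0.547 - (-1)·1.532) / (9) = -1.295
Iteration 3:
  α = (2 - (-3)·1.532 - (-1)·-1.295) / (5) = 1.060
  β = (8 - (-4)·1.060 - (4)·-1.295) / (11) = 1.584
  γ = (-11 - (4)·1.060 - (-1)·1.584) / (9) = -1.517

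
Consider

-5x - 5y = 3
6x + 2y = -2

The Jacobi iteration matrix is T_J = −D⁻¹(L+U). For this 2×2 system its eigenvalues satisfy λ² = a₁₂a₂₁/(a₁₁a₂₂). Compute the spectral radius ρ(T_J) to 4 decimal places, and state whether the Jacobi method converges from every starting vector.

1.7321

a₁₂a₂₁/(a₁₁a₂₂) = (-5)·(6) / ((-5)·(2)) = 3.000000
ρ = √|3.000000| = √3.000000 = 1.7321
ρ > 1, so Jacobi diverges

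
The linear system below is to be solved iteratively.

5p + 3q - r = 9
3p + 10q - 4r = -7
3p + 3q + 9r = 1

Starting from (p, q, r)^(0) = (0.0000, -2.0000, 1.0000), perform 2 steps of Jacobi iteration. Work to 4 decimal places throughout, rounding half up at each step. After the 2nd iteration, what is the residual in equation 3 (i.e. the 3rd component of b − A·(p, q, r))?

6.3403

Iteration 1:
  p = (9 - (3)·-2.0000 - (-1)·1.0000) / (5) = 3.2000
  q = (-7 - (3)·0.0000 - (-4)·1.0000) / (10) = -0.3000
  r = (1 - (3)·0.0000 - (3)·-2.0000) / (9) = 0.7778
Iteration 2:
  p = (9 - (3)·-0.3000 - (-1)·0.7778) / (5) = 2.1356
  q = (-7 - (3)·3.2000 - (-4)·0.7778) / (10) = -1.3489
  r = (1 - (3)·3.2000 - (3)·-0.3000) / (9) = -0.8556
Residual b − A·x = (1.5131, -3.3402, 6.3403)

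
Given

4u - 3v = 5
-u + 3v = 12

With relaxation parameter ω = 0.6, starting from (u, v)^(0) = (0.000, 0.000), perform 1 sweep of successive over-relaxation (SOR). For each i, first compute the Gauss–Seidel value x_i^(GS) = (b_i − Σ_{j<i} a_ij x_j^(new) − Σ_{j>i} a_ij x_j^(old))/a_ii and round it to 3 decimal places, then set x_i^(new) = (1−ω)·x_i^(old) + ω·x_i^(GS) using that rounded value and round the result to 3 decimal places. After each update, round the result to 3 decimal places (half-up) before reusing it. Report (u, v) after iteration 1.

Iteration 1:
  u: GS value = (5 - (-3)·0.000) / (4) = 1.250;  u ← (1−ω)·0.000 + ω·1.250 = 0.750
  v: GS value = (12 - (-1)·0.750) / (3) = 4.250;  v ← (1−ω)·0.000 + ω·4.250 = 2.550

(0.750, 2.550)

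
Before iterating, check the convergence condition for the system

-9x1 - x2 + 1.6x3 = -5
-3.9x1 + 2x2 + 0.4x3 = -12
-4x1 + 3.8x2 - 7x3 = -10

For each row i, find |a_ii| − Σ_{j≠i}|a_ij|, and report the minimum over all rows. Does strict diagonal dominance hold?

-2.3

row 1: |-9| − (1+1.6) = 6.4
row 2: |2| − (3.9+0.4) = -2.3
row 3: |-7| − (4+3.8) = -0.8
minimum over rows = -2.3 → not strictly diagonally dominant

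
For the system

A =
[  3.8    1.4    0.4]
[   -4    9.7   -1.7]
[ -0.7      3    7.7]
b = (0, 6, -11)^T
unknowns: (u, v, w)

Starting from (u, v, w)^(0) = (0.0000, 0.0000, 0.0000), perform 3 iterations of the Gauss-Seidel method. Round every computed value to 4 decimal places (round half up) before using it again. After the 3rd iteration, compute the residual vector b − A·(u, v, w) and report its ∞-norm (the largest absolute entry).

0.0825

Iteration 1:
  u = (0 - (1.4)·0.0000 - (0.4)·0.0000) / (3.8) = 0.0000
  v = (6 - (-4)·0.0000 - (-1.7)·0.0000) / (9.7) = 0.6186
  w = (-11 - (-0.7)·0.0000 - (3)·0.6186) / (7.7) = -1.6696
Iteration 2:
  u = (0 - (1.4)·0.6186 - (0.4)·-1.6696) / (3.8) = -0.0522
  v = (6 - (-4)·-0.0522 - (-1.7)·-1.6696) / (9.7) = 0.3044
  w = (-11 - (-0.7)·-0.0522 - (3)·0.3044) / (7.7) = -1.5519
Iteration 3:
  u = (0 - (1.4)·0.3044 - (0.4)·-1.5519) / (3.8) = 0.0512
  v = (6 - (-4)·0.0512 - (-1.7)·-1.5519) / (9.7) = 0.3677
  w = (-11 - (-0.7)·0.0512 - (3)·0.3677) / (7.7) = -1.5672
Residual b − A·x = (-0.0825, -0.0261, 0.0002); ∞-norm = 0.0825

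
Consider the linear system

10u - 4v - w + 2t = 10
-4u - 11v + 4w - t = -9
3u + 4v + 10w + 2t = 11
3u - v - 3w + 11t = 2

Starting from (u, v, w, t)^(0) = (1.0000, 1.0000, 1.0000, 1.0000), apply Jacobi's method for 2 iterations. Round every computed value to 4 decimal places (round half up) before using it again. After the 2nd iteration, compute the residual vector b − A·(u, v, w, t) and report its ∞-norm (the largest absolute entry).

2.1164

Iteration 1:
  u = (10 - (-4)·1.0000 - (-1)·1.0000 - (2)·1.0000) / (10) = 1.3000
  v = (-9 - (-4)·1.0000 - (4)·1.0000 - (-1)·1.0000) / (-11) = 0.7273
  w = (11 - (3)·1.0000 - (4)·1.0000 - (2)·1.0000) / (10) = 0.2000
  t = (2 - (3)·1.0000 - (-1)·1.0000 - (-3)·1.0000) / (11) = 0.2727
Iteration 2:
  u = (10 - (-4)·0.7273 - (-1)·0.2000 - (2)·0.2727) / (10) = 1.2564
  v = (-9 - (-4)·1.3000 - (4)·0.2000 - (-1)·0.2727) / (-11) = 0.3934
  w = (11 - (3)·1.3000 - (4)·0.7273 - (2)·0.2727) / (10) = 0.3645
  t = (2 - (3)·1.3000 - (-1)·0.7273 - (-3)·0.2000) / (11) = -0.0521
Residual b − A·x = (-0.5217, -1.1571, 2.1164, 0.2908); ∞-norm = 2.1164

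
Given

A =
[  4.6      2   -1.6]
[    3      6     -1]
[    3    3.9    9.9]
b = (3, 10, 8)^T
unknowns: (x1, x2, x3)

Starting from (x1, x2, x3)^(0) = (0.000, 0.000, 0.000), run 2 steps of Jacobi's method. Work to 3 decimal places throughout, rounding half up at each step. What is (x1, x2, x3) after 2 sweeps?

(0.208, 1.475, -0.046)

Iteration 1:
  x1 = (3 - (2)·0.000 - (-1.6)·0.000) / (4.6) = 0.652
  x2 = (10 - (3)·0.000 - (-1)·0.000) / (6) = 1.667
  x3 = (8 - (3)·0.000 - (3.9)·0.000) / (9.9) = 0.808
Iteration 2:
  x1 = (3 - (2)·1.667 - (-1.6)·0.808) / (4.6) = 0.208
  x2 = (10 - (3)·0.652 - (-1)·0.808) / (6) = 1.475
  x3 = (8 - (3)·0.652 - (3.9)·1.667) / (9.9) = -0.046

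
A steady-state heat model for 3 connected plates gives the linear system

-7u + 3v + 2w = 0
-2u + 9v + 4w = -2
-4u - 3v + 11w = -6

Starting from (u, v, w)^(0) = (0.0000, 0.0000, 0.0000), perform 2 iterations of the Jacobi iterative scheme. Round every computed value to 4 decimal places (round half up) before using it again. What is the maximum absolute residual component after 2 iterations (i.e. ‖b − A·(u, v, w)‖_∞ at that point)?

Iteration 1:
  u = (0 - (3)·0.0000 - (2)·0.0000) / (-7) = 0.0000
  v = (-2 - (-2)·0.0000 - (4)·0.0000) / (9) = -0.2222
  w = (-6 - (-4)·0.0000 - (-3)·0.0000) / (11) = -0.5455
Iteration 2:
  u = (0 - (3)·-0.2222 - (2)·-0.5455) / (-7) = -0.2511
  v = (-2 - (-2)·0.0000 - (4)·-0.5455) / (9) = 0.0202
  w = (-6 - (-4)·0.0000 - (-3)·-0.2222) / (11) = -0.6061
Residual b − A·x = (-0.6061, -0.2596, -0.2767); ∞-norm = 0.6061

0.6061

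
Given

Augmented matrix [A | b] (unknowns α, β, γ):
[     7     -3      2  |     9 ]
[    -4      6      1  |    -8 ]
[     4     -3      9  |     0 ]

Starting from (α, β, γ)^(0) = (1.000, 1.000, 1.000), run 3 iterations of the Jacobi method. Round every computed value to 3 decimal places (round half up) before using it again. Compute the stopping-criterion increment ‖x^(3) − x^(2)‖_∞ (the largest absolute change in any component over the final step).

Iteration 1:
  α = (9 - (-3)·1.000 - (2)·1.000) / (7) = 1.429
  β = (-8 - (-4)·1.000 - (1)·1.000) / (6) = -0.833
  γ = (0 - (4)·1.000 - (-3)·1.000) / (9) = -0.111
Iteration 2:
  α = (9 - (-3)·-0.833 - (2)·-0.111) / (7) = 0.960
  β = (-8 - (-4)·1.429 - (1)·-0.111) / (6) = -0.362
  γ = (0 - (4)·1.429 - (-3)·-0.833) / (9) = -0.913
Iteration 3:
  α = (9 - (-3)·-0.362 - (2)·-0.913) / (7) = 1.391
  β = (-8 - (-4)·0.960 - (1)·-0.913) / (6) = -0.541
  γ = (0 - (4)·0.960 - (-3)·-0.362) / (9) = -0.547
Change: (0.431, -0.179, 0.366) → max |·| = 0.431

0.431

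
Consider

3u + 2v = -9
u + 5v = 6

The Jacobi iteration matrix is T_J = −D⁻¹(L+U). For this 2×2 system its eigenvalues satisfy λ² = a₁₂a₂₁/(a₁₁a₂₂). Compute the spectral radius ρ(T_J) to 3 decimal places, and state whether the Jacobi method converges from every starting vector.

0.365

a₁₂a₂₁/(a₁₁a₂₂) = (2)·(1) / ((3)·(5)) = 0.133333
ρ = √|0.133333| = √0.133333 = 0.365
ρ < 1, so Jacobi converges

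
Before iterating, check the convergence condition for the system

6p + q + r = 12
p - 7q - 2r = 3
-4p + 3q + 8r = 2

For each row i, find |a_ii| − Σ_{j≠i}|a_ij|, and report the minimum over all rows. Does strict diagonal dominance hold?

row 1: |6| − (1+1) = 4
row 2: |-7| − (1+2) = 4
row 3: |8| − (4+3) = 1
minimum over rows = 1 → strictly diagonally dominant (convergence guaranteed)

1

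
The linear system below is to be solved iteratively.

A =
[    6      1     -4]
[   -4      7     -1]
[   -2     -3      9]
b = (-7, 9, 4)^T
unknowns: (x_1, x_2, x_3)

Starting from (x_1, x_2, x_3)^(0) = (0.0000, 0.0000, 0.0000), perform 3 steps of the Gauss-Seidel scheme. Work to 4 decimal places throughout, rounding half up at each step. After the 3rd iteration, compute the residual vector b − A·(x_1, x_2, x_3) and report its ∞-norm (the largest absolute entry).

Iteration 1:
  x_1 = (-7 - (1)·0.0000 - (-4)·0.0000) / (6) = -1.1667
  x_2 = (9 - (-4)·-1.1667 - (-1)·0.0000) / (7) = 0.6190
  x_3 = (4 - (-2)·-1.1667 - (-3)·0.6190) / (9) = 0.3915
Iteration 2:
  x_1 = (-7 - (1)·0.6190 - (-4)·0.3915) / (6) = -1.0088
  x_2 = (9 - (-4)·-1.0088 - (-1)·0.3915) / (7) = 0.7652
  x_3 = (4 - (-2)·-1.0088 - (-3)·0.7652) / (9) = 0.4753
Iteration 3:
  x_1 = (-7 - (1)·0.7652 - (-4)·0.4753) / (6) = -0.9773
  x_2 = (9 - (-4)·-0.9773 - (-1)·0.4753) / (7) = 0.7952
  x_3 = (4 - (-2)·-0.9773 - (-3)·0.7952) / (9) = 0.4923
Residual b − A·x = (0.0378, 0.0167, 0.0003); ∞-norm = 0.0378

0.0378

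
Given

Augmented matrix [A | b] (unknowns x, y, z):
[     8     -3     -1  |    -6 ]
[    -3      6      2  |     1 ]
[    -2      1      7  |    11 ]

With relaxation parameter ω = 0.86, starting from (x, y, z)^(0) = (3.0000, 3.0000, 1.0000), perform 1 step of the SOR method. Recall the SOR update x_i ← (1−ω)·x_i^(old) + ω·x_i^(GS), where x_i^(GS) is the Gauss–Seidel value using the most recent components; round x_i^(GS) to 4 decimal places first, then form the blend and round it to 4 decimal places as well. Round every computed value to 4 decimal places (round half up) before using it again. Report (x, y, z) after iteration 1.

Iteration 1:
  x: GS value = (-6 - (-3)·3.0000 - (-1)·1.0000) / (8) = 0.5000;  x ← (1−ω)·3.0000 + ω·0.5000 = 0.8500
  y: GS value = (1 - (-3)·0.8500 - (2)·1.0000) / (6) = 0.2583;  y ← (1−ω)·3.0000 + ω·0.2583 = 0.6421
  z: GS value = (11 - (-2)·0.8500 - (1)·0.6421) / (7) = 1.7226;  z ← (1−ω)·1.0000 + ω·1.7226 = 1.6214

(0.8500, 0.6421, 1.6214)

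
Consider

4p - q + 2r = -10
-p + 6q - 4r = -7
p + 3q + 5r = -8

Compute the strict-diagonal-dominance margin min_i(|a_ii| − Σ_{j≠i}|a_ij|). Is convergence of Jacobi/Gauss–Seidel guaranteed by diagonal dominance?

1

row 1: |4| − (1+2) = 1
row 2: |6| − (1+4) = 1
row 3: |5| − (1+3) = 1
minimum over rows = 1 → strictly diagonally dominant (convergence guaranteed)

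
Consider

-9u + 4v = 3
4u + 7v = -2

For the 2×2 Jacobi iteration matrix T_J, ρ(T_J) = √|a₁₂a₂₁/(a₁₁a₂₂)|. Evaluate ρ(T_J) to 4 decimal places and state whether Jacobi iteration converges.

a₁₂a₂₁/(a₁₁a₂₂) = (4)·(4) / ((-9)·(7)) = -0.253968
ρ = √|-0.253968| = √0.253968 = 0.5040
ρ < 1, so Jacobi converges

0.5040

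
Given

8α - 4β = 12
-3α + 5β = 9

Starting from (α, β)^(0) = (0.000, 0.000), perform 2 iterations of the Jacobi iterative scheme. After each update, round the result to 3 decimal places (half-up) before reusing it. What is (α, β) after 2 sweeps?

(2.400, 2.700)

Iteration 1:
  α = (12 - (-4)·0.000) / (8) = 1.500
  β = (9 - (-3)·0.000) / (5) = 1.800
Iteration 2:
  α = (12 - (-4)·1.800) / (8) = 2.400
  β = (9 - (-3)·1.500) / (5) = 2.700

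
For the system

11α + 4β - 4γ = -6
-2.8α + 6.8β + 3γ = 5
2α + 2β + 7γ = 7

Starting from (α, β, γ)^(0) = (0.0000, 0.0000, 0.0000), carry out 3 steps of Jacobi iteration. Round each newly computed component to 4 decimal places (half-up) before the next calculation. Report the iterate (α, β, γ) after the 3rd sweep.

(-0.2268, 0.1331, 1.1085)

Iteration 1:
  α = (-6 - (4)·0.0000 - (-4)·0.0000) / (11) = -0.5455
  β = (5 - (-2.8)·0.0000 - (3)·0.0000) / (6.8) = 0.7353
  γ = (7 - (2)·0.0000 - (2)·0.0000) / (7) = 1.0000
Iteration 2:
  α = (-6 - (4)·0.7353 - (-4)·1.0000) / (11) = -0.4492
  β = (5 - (-2.8)·-0.5455 - (3)·1.0000) / (6.8) = 0.0695
  γ = (7 - (2)·-0.5455 - (2)·0.7353) / (7) = 0.9458
Iteration 3:
  α = (-6 - (4)·0.0695 - (-4)·0.9458) / (11) = -0.2268
  β = (5 - (-2.8)·-0.4492 - (3)·0.9458) / (6.8) = 0.1331
  γ = (7 - (2)·-0.4492 - (2)·0.0695) / (7) = 1.1085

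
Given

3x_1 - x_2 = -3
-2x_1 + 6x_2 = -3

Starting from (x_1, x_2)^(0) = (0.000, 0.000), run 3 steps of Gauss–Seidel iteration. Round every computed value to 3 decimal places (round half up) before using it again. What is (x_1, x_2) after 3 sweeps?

Iteration 1:
  x_1 = (-3 - (-1)·0.000) / (3) = -1.000
  x_2 = (-3 - (-2)·-1.000) / (6) = -0.833
Iteration 2:
  x_1 = (-3 - (-1)·-0.833) / (3) = -1.278
  x_2 = (-3 - (-2)·-1.278) / (6) = -0.926
Iteration 3:
  x_1 = (-3 - (-1)·-0.926) / (3) = -1.309
  x_2 = (-3 - (-2)·-1.309) / (6) = -0.936

(-1.309, -0.936)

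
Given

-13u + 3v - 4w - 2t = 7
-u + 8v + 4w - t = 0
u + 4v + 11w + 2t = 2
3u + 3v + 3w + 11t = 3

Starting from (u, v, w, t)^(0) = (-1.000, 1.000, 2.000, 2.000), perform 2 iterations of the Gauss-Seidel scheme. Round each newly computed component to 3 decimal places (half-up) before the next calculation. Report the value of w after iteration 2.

Iteration 1:
  u = (7 - (3)·1.000 - (-4)·2.000 - (-2)·2.000) / (-13) = -1.231
  v = (0 - (-1)·-1.231 - (4)·2.000 - (-1)·2.000) / (8) = -0.904
  w = (2 - (1)·-1.231 - (4)·-0.904 - (2)·2.000) / (11) = 0.259
  t = (3 - (3)·-1.231 - (3)·-0.904 - (3)·0.259) / (11) = 0.784
Iteration 2:
  u = (7 - (3)·-0.904 - (-4)·0.259 - (-2)·0.784) / (-13) = -0.947
  v = (0 - (-1)·-0.947 - (4)·0.259 - (-1)·0.784) / (8) = -0.150
  w = (2 - (1)·-0.947 - (4)·-0.150 - (2)·0.784) / (11) = 0.180
  t = (3 - (3)·-0.947 - (3)·-0.150 - (3)·0.180) / (11) = 0.523

0.180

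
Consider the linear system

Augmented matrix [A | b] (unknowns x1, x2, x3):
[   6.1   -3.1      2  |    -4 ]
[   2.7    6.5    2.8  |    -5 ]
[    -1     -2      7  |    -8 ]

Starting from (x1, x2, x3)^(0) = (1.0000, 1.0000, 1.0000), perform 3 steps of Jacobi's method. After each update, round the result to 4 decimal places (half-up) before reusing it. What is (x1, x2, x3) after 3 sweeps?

(-0.2417, 0.4673, -1.3958)

Iteration 1:
  x1 = (-4 - (-3.1)·1.0000 - (2)·1.0000) / (6.1) = -0.4754
  x2 = (-5 - (2.7)·1.0000 - (2.8)·1.0000) / (6.5) = -1.6154
  x3 = (-8 - (-1)·1.0000 - (-2)·1.0000) / (7) = -0.7143
Iteration 2:
  x1 = (-4 - (-3.1)·-1.6154 - (2)·-0.7143) / (6.1) = -1.2425
  x2 = (-5 - (2.7)·-0.4754 - (2.8)·-0.7143) / (6.5) = -0.2641
  x3 = (-8 - (-1)·-0.4754 - (-2)·-1.6154) / (7) = -1.6723
Iteration 3:
  x1 = (-4 - (-3.1)·-0.2641 - (2)·-1.6723) / (6.1) = -0.2417
  x2 = (-5 - (2.7)·-1.2425 - (2.8)·-1.6723) / (6.5) = 0.4673
  x3 = (-8 - (-1)·-1.2425 - (-2)·-0.2641) / (7) = -1.3958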